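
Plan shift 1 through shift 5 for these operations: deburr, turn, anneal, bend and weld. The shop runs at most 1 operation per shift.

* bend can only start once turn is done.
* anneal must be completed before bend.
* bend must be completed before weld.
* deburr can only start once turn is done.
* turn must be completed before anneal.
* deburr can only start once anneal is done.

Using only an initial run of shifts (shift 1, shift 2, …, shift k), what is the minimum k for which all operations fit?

The precedence chain requires at least 4 distinct shifts.
With at most 1 per shift and 5 operations, at least 5 shifts are needed.
5 works (last occupied shift: shift 5): for example anneal -> shift 2, weld -> shift 5, bend -> shift 3, turn -> shift 1, deburr -> shift 4.

5 shifts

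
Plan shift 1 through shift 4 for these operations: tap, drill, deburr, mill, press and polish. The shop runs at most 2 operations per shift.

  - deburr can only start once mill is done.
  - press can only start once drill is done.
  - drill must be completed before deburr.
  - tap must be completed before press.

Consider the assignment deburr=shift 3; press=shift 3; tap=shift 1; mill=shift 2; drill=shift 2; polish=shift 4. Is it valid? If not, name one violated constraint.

deburr can only start once mill is done — holds.
The shop runs at most 2 operations per shift — holds.
drill must be completed before deburr — holds.
tap must be completed before press — holds.
press can only start once drill is done — holds.

Yes, all constraints hold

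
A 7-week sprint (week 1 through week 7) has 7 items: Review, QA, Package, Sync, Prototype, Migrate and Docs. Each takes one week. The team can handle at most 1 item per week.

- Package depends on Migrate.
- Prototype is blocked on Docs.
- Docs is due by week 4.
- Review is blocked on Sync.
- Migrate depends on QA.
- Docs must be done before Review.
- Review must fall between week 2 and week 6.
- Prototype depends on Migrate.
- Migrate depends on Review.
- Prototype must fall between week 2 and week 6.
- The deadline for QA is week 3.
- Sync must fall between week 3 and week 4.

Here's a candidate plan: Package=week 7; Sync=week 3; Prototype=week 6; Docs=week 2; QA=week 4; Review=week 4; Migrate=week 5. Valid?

No — it violates: The deadline for QA is week 3

The team can handle at most 1 item per week — violated.
Package depends on Migrate — holds.
Docs must be done before Review — holds.
The deadline for QA is week 3 — violated.
Docs is due by week 4 — holds.
Prototype depends on Migrate — holds.
Migrate depends on Review — holds.
Sync must fall between week 3 and week 4 — holds.
Prototype is blocked on Docs — holds.
Review is blocked on Sync — holds.
Prototype must fall between week 2 and week 6 — holds.
Review must fall between week 2 and week 6 — holds.
Migrate depends on QA — holds.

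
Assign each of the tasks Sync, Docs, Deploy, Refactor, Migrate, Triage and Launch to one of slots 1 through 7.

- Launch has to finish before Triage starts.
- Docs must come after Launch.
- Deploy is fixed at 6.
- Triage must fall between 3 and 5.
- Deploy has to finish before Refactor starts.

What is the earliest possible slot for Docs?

2

Precedence pushes Docs to at least 2.
Docs at 2 is achievable: Deploy in 6, Migrate in 1, Launch in 1, Refactor in 7, Docs in 2, Triage in 3, Sync in 1.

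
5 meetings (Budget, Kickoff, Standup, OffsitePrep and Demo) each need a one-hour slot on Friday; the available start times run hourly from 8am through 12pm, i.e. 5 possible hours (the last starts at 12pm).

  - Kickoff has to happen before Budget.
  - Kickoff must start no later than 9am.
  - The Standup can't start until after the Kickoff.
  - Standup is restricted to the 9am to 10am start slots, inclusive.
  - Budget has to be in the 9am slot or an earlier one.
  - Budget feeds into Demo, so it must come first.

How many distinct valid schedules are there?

30

Splitting on Standup: it can be 9am (15), 10am (15). Listing each branch's schedules as (Budget, Kickoff, OffsitePrep, Demo):
Standup=9am: (9am,8am,8am,10am) (9am,8am,8am,11am) (9am,8am,8am,12pm) (9am,8am,9am,10am) (9am,8am,9am,11am) (9am,8am,9am,12pm) (9am,8am,10am,10am) (9am,8am,10am,11am) (9am,8am,10am,12pm) (9am,8am,11am,10am) (9am,8am,11am,11am) (9am,8am,11am,12pm) (9am,8am,12pm,10am) (9am,8am,12pm,11am) (9am,8am,12pm,12pm) — 15.
Standup=10am: (9am,8am,8am,10am) (9am,8am,8am,11am) (9am,8am,8am,12pm) (9am,8am,9am,10am) (9am,8am,9am,11am) (9am,8am,9am,12pm) (9am,8am,10am,10am) (9am,8am,10am,11am) (9am,8am,10am,12pm) (9am,8am,11am,10am) (9am,8am,11am,11am) (9am,8am,11am,12pm) (9am,8am,12pm,10am) (9am,8am,12pm,11am) (9am,8am,12pm,12pm) — 15.
Summing: 15 + 15 = 30.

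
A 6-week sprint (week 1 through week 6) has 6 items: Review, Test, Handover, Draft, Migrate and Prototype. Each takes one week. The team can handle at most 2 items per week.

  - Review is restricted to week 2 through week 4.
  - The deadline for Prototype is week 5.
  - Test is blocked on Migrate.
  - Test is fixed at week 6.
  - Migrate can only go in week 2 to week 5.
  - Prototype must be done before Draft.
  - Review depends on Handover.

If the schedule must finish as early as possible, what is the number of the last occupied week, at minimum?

6

The precedence chain requires at least 2 distinct weeks.
With at most 2 per week and 6 tasks, at least 3 weeks are needed.
Test can't be placed before week 6, so the schedule must run through at least week 6.
6 works (last occupied week: week 6): for example Test -> week 6, Prototype -> week 1, Handover -> week 1, Migrate -> week 2, Review -> week 2, Draft -> week 3.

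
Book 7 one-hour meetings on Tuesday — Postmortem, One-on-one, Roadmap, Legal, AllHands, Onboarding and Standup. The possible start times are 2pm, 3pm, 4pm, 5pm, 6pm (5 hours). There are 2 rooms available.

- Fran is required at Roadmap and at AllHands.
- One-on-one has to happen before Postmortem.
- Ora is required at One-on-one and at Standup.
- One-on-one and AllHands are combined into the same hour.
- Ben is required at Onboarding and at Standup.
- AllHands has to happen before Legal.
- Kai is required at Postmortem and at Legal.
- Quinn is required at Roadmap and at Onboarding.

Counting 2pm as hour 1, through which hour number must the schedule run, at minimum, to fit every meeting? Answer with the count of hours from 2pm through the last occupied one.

4 hours

The precedence chain requires at least 2 distinct hours.
With at most 2 per hour and 7 meetings, at least 4 hours are needed.
4 works (last occupied hour: 5pm): for example One-on-one in 2pm, Legal in 4pm, Onboarding in 4pm, Standup in 5pm, Postmortem in 3pm, Roadmap in 3pm, AllHands in 2pm.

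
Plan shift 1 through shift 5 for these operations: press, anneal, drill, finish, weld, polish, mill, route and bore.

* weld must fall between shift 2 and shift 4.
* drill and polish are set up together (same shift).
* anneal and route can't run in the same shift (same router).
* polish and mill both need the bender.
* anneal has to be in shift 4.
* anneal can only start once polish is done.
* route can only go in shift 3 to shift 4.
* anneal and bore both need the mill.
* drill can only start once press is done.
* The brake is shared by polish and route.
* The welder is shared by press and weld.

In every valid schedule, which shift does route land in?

shift 3

route's window is shift 3–shift 4.
anneal is fixed at shift 4, and route can't share a shift with anneal.
So route must be shift 3.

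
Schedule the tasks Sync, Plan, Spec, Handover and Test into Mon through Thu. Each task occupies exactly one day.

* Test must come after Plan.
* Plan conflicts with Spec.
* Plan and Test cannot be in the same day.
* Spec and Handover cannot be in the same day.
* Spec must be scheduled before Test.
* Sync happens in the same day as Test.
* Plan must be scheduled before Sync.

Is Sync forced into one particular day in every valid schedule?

Sync can be Wed (e.g. Test in Wed, Sync in Wed, Spec in Tue, Handover in Mon, Plan in Mon) or Thu (e.g. Handover=Mon; Plan=Mon; Spec=Tue; Test=Thu; Sync=Thu).

No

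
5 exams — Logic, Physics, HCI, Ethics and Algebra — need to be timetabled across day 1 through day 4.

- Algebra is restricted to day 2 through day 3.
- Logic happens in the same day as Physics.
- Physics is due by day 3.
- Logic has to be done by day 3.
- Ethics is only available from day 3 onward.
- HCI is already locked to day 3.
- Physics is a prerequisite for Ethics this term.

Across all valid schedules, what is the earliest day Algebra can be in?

Algebra is available from day 2; Algebra's own window allows nothing later than day 3.
Algebra at day 2 is achievable: Algebra=day 2; Physics=day 1; Ethics=day 3; Logic=day 1; HCI=day 3.

day 2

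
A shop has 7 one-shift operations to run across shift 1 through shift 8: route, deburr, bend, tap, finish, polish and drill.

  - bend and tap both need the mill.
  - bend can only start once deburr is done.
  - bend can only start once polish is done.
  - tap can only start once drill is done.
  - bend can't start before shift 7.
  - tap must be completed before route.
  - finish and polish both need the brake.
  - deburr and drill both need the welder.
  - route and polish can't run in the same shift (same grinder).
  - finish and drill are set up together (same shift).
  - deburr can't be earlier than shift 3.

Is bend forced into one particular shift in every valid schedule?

bend can be shift 7 (e.g. bend in shift 7, tap in shift 2, deburr in shift 3, finish in shift 1, drill in shift 1, polish in shift 2, route in shift 3) or shift 8 (e.g. tap=shift 2, drill=shift 1, finish=shift 1, polish=shift 2, deburr=shift 3, route=shift 3, bend=shift 8).

No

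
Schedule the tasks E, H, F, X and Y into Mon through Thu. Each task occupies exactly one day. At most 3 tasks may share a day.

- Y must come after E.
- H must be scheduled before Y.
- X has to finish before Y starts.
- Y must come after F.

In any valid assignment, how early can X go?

Downstream work caps X at Wed.
X at Mon is achievable: X=Mon; H=Mon; E=Mon; F=Tue; Y=Wed.

Mon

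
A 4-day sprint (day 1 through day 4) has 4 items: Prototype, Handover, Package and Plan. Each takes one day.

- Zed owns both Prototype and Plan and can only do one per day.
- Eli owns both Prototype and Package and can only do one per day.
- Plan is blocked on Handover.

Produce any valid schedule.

Package in day 2, Handover in day 1, Plan in day 2, Prototype in day 1

Checking: Handover(day 1) before Plan(day 2); Prototype(day 1) != Plan(day 2); Prototype(day 1) != Package(day 2).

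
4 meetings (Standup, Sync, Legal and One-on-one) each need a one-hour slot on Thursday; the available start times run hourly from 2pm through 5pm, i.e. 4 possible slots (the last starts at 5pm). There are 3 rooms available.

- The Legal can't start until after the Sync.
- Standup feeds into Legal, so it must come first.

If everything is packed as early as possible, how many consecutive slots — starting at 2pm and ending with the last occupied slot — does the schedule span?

2

The precedence chain requires at least 2 distinct slots.
With at most 3 per slot and 4 meetings, at least 2 slots are needed.
2 works (last occupied slot: 3pm): for example Sync=2pm; Legal=3pm; One-on-one=2pm; Standup=2pm.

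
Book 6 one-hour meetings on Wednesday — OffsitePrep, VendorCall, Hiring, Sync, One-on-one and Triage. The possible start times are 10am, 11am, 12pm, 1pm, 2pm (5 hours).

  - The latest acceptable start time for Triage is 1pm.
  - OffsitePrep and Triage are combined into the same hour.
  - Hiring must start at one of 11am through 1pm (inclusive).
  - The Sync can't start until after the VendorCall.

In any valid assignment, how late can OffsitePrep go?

1pm

OffsitePrep must be in the same hour as Triage, which can't be after 1pm, so OffsitePrep is at most 1pm.
OffsitePrep at 1pm is achievable: Hiring=11am; VendorCall=10am; OffsitePrep=1pm; One-on-one=10am; Sync=11am; Triage=1pm.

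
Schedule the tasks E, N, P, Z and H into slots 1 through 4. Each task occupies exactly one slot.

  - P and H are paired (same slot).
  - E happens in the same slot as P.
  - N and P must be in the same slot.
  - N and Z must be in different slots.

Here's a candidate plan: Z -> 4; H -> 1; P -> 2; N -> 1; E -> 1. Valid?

Invalid. N and P must be in the same slot.

P and H are paired (same slot) — violated.
N and P must be in the same slot — violated.
E happens in the same slot as P — violated.
N and Z must be in different slots — holds.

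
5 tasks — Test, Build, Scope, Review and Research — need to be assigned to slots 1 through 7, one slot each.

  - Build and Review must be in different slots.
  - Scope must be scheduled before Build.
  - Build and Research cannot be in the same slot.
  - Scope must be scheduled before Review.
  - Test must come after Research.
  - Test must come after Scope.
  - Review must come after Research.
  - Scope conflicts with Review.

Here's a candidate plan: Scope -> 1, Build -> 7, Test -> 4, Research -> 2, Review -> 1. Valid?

Test must come after Scope — holds.
Build and Research cannot be in the same slot — holds.
Scope conflicts with Review — violated.
Scope must be scheduled before Build — holds.
Build and Review must be in different slots — holds.
Test must come after Research — holds.
Review must come after Research — violated.
Scope must be scheduled before Review — violated.

No — it violates: Scope conflicts with Review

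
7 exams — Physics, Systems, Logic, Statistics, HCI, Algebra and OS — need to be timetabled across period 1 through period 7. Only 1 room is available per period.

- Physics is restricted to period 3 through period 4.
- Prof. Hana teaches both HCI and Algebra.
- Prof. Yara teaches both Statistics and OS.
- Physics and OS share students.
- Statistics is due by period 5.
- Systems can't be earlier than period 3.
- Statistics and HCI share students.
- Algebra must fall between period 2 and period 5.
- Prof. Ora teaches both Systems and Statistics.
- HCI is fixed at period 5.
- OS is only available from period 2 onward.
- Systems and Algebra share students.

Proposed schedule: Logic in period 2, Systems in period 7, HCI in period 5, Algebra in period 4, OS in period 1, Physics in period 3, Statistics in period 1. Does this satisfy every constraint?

No. OS is only available from period 2 onward is not satisfied.

Systems and Algebra share students — holds.
Physics and OS share students — holds.
Physics is restricted to period 3 through period 4 — holds.
Statistics is due by period 5 — holds.
Prof. Ora teaches both Systems and Statistics — holds.
Only 1 room is available per period — violated.
Algebra must fall between period 2 and period 5 — holds.
HCI is fixed at period 5 — holds.
Prof. Hana teaches both HCI and Algebra — holds.
OS is only available from period 2 onward — violated.
Systems can't be earlier than period 3 — holds.
Statistics and HCI share students — holds.
Prof. Yara teaches both Statistics and OS — violated.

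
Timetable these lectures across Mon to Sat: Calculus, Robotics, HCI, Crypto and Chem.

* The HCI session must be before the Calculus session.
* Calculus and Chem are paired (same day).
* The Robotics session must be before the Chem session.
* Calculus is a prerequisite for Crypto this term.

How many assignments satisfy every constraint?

Splitting on Calculus: it can be Tue (4), Wed (12), Thu (18), Fri (16). Listing each branch's schedules as (Robotics, HCI, Crypto, Chem):
Calculus=Tue: (Mon,Mon,Wed,Tue) (Mon,Mon,Thu,Tue) (Mon,Mon,Fri,Tue) (Mon,Mon,Sat,Tue) — 4.
Calculus=Wed: (Mon,Mon,Thu,Wed) (Mon,Mon,Fri,Wed) (Mon,Mon,Sat,Wed) (Mon,Tue,Thu,Wed) (Mon,Tue,Fri,Wed) (Mon,Tue,Sat,Wed) (Tue,Mon,Thu,Wed) (Tue,Mon,Fri,Wed) (Tue,Mon,Sat,Wed) (Tue,Tue,Thu,Wed) (Tue,Tue,Fri,Wed) (Tue,Tue,Sat,Wed) — 12.
Calculus=Thu: (Mon,Mon,Fri,Thu) (Mon,Mon,Sat,Thu) (Mon,Tue,Fri,Thu) (Mon,Tue,Sat,Thu) (Mon,Wed,Fri,Thu) (Mon,Wed,Sat,Thu) (Tue,Mon,Fri,Thu) (Tue,Mon,Sat,Thu) (Tue,Tue,Fri,Thu) (Tue,Tue,Sat,Thu) (Tue,Wed,Fri,Thu) (Tue,Wed,Sat,Thu) (Wed,Mon,Fri,Thu) (Wed,Mon,Sat,Thu) (Wed,Tue,Fri,Thu) (Wed,Tue,Sat,Thu) (Wed,Wed,Fri,Thu) (Wed,Wed,Sat,Thu) — 18.
Calculus=Fri: (Mon,Mon,Sat,Fri) (Mon,Tue,Sat,Fri) (Mon,Wed,Sat,Fri) (Mon,Thu,Sat,Fri) (Tue,Mon,Sat,Fri) (Tue,Tue,Sat,Fri) (Tue,Wed,Sat,Fri) (Tue,Thu,Sat,Fri) (Wed,Mon,Sat,Fri) (Wed,Tue,Sat,Fri) (Wed,Wed,Sat,Fri) (Wed,Thu,Sat,Fri) (Thu,Mon,Sat,Fri) (Thu,Tue,Sat,Fri) (Thu,Wed,Sat,Fri) (Thu,Thu,Sat,Fri) — 16.
Summing: 4 + 12 + 18 + 16 = 50.

50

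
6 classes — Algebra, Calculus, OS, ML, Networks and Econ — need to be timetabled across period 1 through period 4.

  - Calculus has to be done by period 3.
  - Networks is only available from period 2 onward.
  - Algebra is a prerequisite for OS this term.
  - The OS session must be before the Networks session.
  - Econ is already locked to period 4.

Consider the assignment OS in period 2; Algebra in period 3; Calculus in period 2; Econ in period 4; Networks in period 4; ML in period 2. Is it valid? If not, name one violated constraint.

No. Algebra is a prerequisite for OS this term is not satisfied.

Econ is already locked to period 4 — holds.
Networks is only available from period 2 onward — holds.
The OS session must be before the Networks session — holds.
Calculus has to be done by period 3 — holds.
Algebra is a prerequisite for OS this term — violated.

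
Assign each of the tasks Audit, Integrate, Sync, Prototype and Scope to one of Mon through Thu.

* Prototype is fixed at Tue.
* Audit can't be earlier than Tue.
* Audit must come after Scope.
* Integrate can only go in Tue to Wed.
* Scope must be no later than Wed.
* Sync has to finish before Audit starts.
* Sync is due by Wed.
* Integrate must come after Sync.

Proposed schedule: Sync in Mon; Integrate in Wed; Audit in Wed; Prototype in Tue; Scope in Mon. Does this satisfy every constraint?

Sync has to finish before Audit starts — holds.
Audit can't be earlier than Tue — holds.
Sync is due by Wed — holds.
Integrate must come after Sync — holds.
Integrate can only go in Tue to Wed — holds.
Audit must come after Scope — holds.
Scope must be no later than Wed — holds.
Prototype is fixed at Tue — holds.

Yes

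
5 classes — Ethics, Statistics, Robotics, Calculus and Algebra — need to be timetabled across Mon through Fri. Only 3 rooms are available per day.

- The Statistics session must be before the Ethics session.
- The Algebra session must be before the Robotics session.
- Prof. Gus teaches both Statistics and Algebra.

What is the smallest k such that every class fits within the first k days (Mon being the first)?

3

The precedence chain requires at least 2 distinct days.
With at most 3 per day and 5 classes, at least 2 days are needed.
Could 2 days be enough, i.e. nothing placed later than Tue? No: Ethics must come after Statistics (at Mon or later) → {Tue}; Statistics must come before Ethics (at Tue or earlier) → {Mon}; Robotics must come after Algebra (at Mon or later) → {Tue}; Algebra must come before Robotics (at Tue or earlier) → {Mon}; Algebra can't share with Statistics (Mon) → nothing is left.
So 2 days is not enough.
3 works (last occupied day: Wed): for example Robotics in Wed, Ethics in Tue, Algebra in Tue, Statistics in Mon, Calculus in Mon.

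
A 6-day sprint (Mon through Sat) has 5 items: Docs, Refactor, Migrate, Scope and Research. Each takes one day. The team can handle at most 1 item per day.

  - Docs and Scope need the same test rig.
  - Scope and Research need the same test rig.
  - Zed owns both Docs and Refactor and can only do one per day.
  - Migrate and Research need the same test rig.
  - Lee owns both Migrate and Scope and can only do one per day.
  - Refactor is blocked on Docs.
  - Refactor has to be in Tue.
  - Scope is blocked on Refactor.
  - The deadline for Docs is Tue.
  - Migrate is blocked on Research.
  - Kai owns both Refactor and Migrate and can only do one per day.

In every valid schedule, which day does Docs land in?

Mon

Docs's window is Mon–Tue.
Refactor is fixed at Tue, and Docs can't share a day with Refactor.
So Docs must be Mon.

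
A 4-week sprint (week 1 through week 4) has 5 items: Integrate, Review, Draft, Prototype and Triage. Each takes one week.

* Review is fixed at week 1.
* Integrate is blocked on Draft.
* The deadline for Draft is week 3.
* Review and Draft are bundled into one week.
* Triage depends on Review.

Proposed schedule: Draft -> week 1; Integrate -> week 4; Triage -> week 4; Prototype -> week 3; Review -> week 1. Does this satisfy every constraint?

Review and Draft are bundled into one week — holds.
Integrate is blocked on Draft — holds.
The deadline for Draft is week 3 — holds.
Triage depends on Review — holds.
Review is fixed at week 1 — holds.

Yes, all constraints hold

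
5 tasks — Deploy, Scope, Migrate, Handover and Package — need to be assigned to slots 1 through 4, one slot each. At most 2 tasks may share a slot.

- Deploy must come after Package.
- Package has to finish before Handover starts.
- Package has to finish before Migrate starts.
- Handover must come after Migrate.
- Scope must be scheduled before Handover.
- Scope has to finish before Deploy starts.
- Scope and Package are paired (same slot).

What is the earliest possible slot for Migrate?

Precedence pushes Migrate to at least 2; downstream work caps Migrate at 3.
Migrate at 2 is achievable: Scope -> 1, Deploy -> 2, Handover -> 3, Migrate -> 2, Package -> 1.

2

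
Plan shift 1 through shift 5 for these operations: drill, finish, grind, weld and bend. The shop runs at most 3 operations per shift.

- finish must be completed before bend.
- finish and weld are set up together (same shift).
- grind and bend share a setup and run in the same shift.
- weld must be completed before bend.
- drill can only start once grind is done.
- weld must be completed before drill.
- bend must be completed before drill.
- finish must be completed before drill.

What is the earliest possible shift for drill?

shift 3

Precedence pushes drill to at least shift 3.
drill at shift 3 is achievable: grind -> shift 2; bend -> shift 2; finish -> shift 1; weld -> shift 1; drill -> shift 3.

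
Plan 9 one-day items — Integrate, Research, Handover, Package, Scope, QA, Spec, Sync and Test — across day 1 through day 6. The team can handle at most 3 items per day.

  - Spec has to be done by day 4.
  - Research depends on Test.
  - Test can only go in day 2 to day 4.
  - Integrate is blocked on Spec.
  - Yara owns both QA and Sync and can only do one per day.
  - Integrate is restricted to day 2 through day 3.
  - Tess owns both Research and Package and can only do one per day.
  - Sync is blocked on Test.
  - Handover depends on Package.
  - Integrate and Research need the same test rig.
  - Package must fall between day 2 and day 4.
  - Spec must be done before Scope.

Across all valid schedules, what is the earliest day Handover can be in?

day 3

Precedence pushes Handover to at least day 3.
Handover at day 3 is achievable: Scope=day 3, Research=day 3, Spec=day 1, Integrate=day 2, Package=day 2, Sync=day 4, Test=day 2, Handover=day 3, QA=day 1.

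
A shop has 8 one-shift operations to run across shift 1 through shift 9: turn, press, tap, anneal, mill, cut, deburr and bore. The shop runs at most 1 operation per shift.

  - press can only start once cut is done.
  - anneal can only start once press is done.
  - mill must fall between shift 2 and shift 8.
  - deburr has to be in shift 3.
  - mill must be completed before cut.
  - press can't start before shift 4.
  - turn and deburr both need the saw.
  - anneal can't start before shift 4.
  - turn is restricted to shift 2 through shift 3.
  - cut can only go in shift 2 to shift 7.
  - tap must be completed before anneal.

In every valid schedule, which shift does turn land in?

turn's window is shift 2–shift 3.
deburr is fixed at shift 3, and turn can't share a shift with deburr.
So turn must be shift 2.

shift 2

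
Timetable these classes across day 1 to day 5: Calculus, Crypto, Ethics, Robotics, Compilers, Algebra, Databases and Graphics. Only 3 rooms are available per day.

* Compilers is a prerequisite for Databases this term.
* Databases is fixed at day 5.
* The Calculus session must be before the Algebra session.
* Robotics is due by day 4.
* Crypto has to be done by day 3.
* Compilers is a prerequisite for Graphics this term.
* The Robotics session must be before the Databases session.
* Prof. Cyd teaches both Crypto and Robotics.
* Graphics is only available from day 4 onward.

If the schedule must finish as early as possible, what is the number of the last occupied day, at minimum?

The precedence chain requires at least 2 distinct days.
With at most 3 per day and 8 classes, at least 3 days are needed.
Databases can't be placed before day 5, so the schedule must run through at least day 5.
5 works (last occupied day: day 5): for example Graphics -> day 4, Crypto -> day 1, Ethics -> day 2, Databases -> day 5, Algebra -> day 2, Calculus -> day 1, Robotics -> day 2, Compilers -> day 1.

5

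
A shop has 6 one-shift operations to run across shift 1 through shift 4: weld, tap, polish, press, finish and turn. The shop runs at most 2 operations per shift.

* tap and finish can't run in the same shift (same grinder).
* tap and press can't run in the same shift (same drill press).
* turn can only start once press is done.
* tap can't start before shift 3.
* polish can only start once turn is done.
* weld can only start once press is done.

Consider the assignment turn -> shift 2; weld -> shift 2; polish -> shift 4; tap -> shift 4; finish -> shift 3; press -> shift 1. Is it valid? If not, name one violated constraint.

Yes

weld can only start once press is done — holds.
turn can only start once press is done — holds.
tap and press can't run in the same shift (same drill press) — holds.
polish can only start once turn is done — holds.
tap can't start before shift 3 — holds.
The shop runs at most 2 operations per shift — holds.
tap and finish can't run in the same shift (same grinder) — holds.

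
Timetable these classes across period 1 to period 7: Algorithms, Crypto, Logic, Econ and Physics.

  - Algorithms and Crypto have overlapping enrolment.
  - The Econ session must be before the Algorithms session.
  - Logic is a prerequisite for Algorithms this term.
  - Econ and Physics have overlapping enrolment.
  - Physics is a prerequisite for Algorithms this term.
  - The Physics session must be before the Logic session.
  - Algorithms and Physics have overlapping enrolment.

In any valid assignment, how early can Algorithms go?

period 3

Precedence pushes Algorithms to at least period 3.
Algorithms at period 3 is achievable: Algorithms=period 3; Physics=period 1; Econ=period 2; Logic=period 2; Crypto=period 1.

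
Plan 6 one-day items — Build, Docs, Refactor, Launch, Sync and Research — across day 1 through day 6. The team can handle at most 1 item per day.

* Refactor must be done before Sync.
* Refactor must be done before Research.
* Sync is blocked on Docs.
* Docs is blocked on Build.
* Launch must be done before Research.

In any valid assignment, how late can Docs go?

Precedence pushes Docs to at least day 2; downstream work caps Docs at day 5.
Docs at day 5 is achievable: Sync=day 6; Refactor=day 1; Launch=day 2; Docs=day 5; Research=day 3; Build=day 4.

day 5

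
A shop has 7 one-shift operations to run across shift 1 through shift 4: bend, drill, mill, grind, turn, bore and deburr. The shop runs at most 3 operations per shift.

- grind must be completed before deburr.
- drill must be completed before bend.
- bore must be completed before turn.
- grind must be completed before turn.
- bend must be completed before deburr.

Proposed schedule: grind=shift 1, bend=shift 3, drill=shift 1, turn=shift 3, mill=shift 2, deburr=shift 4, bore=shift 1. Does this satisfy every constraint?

drill must be completed before bend — holds.
The shop runs at most 3 operations per shift — holds.
bend must be completed before deburr — holds.
grind must be completed before turn — holds.
bore must be completed before turn — holds.
grind must be completed before deburr — holds.

Valid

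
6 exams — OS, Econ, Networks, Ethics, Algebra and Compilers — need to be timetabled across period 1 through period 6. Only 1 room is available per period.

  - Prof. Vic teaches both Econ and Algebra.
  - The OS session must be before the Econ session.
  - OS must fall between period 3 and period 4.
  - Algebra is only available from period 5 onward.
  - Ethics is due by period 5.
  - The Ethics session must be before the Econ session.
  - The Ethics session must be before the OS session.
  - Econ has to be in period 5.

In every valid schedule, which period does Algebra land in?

Algebra's window is period 5–period 6.
Econ is fixed at period 5, and Algebra can't share a period with Econ.
So Algebra must be period 6.

period 6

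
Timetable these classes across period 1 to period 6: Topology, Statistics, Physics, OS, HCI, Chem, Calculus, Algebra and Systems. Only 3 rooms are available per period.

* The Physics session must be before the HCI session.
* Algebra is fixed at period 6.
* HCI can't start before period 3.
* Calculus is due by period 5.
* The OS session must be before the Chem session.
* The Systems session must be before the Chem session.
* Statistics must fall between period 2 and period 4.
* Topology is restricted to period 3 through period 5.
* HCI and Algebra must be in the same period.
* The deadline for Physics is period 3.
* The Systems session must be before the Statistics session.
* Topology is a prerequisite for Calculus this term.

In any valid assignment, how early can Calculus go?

Precedence pushes Calculus to at least period 4; Calculus's own window allows nothing later than period 5.
Calculus at period 4 is achievable: Statistics in period 2, HCI in period 6, OS in period 1, Topology in period 3, Chem in period 2, Algebra in period 6, Systems in period 1, Physics in period 1, Calculus in period 4.

period 4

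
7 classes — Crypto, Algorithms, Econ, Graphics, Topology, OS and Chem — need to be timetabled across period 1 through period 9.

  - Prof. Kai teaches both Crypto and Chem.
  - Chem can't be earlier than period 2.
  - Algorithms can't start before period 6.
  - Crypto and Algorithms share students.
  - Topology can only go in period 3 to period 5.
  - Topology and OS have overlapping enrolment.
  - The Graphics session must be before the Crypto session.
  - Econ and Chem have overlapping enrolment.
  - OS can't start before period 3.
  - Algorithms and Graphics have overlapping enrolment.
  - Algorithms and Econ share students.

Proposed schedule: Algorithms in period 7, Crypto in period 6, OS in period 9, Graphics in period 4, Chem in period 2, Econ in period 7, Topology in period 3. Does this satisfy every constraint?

Algorithms and Econ share students — violated.
Algorithms and Graphics have overlapping enrolment — holds.
Topology and OS have overlapping enrolment — holds.
Topology can only go in period 3 to period 5 — holds.
Prof. Kai teaches both Crypto and Chem — holds.
Chem can't be earlier than period 2 — holds.
Crypto and Algorithms share students — holds.
The Graphics session must be before the Crypto session — holds.
Algorithms can't start before period 6 — holds.
OS can't start before period 3 — holds.
Econ and Chem have overlapping enrolment — holds.

No — it violates: Algorithms and Econ share students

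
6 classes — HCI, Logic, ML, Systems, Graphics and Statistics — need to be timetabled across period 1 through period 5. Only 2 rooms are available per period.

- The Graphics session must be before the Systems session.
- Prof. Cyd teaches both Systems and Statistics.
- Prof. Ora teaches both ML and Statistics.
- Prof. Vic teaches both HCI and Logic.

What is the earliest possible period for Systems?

Precedence pushes Systems to at least period 2.
Systems at period 2 is achievable: ML in period 3, Statistics in period 4, Systems in period 2, Graphics in period 1, HCI in period 1, Logic in period 2.

period 2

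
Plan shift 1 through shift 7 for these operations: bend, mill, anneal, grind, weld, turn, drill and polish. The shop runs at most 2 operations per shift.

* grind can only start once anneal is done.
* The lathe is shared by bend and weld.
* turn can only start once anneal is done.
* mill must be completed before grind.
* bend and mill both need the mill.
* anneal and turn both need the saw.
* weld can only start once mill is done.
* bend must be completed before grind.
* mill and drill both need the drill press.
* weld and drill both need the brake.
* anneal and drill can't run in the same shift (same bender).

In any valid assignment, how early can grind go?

shift 3

Precedence pushes grind to at least shift 2.
grind at shift 3 is achievable: anneal -> shift 1, polish -> shift 4, mill -> shift 1, weld -> shift 3, bend -> shift 2, grind -> shift 3, turn -> shift 2, drill -> shift 4.
Nothing earlier works — the conflict and capacity constraints rule out every shift before shift 3.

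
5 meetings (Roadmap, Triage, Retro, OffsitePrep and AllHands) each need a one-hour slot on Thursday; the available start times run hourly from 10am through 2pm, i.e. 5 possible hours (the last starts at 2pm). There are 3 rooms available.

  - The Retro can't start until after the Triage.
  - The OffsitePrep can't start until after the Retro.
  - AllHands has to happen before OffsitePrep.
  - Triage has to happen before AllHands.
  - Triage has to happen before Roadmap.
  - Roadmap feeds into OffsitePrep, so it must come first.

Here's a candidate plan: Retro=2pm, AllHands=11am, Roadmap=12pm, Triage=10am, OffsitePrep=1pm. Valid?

Invalid. The OffsitePrep can't start until after the Retro.

The OffsitePrep can't start until after the Retro — violated.
AllHands has to happen before OffsitePrep — holds.
Triage has to happen before Roadmap — holds.
There are 3 rooms available — holds.
Triage has to happen before AllHands — holds.
Roadmap feeds into OffsitePrep, so it must come first — holds.
The Retro can't start until after the Triage — holds.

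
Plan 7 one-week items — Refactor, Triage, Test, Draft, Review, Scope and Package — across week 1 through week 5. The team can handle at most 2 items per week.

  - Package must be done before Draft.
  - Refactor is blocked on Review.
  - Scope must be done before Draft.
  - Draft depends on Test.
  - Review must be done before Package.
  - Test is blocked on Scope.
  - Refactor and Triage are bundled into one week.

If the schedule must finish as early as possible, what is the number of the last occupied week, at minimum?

4

The precedence chain requires at least 3 distinct weeks.
With at most 2 per week and 7 work items, at least 4 weeks are needed.
4 works (last occupied week: week 4): for example Refactor in week 4, Review in week 1, Package in week 2, Test in week 2, Scope in week 1, Draft in week 3, Triage in week 4.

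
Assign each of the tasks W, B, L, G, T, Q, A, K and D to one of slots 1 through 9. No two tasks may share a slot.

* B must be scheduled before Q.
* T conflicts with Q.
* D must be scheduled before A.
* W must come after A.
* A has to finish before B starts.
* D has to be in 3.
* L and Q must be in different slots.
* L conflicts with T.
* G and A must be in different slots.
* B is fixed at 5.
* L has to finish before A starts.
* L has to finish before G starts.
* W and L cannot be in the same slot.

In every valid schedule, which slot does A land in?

4

D is fixed at 3 and must come before A, so A is at least 4.
B is fixed at 5 and must come after A, so A is at most 4.
So A must be 4.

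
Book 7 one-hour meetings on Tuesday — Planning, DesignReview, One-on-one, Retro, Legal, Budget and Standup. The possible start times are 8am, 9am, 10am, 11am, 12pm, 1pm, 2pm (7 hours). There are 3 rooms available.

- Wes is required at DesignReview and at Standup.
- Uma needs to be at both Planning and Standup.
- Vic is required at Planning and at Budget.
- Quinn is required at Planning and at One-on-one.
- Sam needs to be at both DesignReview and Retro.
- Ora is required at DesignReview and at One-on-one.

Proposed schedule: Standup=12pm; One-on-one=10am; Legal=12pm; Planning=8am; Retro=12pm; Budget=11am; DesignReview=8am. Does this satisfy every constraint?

Valid

Ora is required at DesignReview and at One-on-one — holds.
Wes is required at DesignReview and at Standup — holds.
There are 3 rooms available — holds.
Sam needs to be at both DesignReview and Retro — holds.
Quinn is required at Planning and at One-on-one — holds.
Uma needs to be at both Planning and Standup — holds.
Vic is required at Planning and at Budget — holds.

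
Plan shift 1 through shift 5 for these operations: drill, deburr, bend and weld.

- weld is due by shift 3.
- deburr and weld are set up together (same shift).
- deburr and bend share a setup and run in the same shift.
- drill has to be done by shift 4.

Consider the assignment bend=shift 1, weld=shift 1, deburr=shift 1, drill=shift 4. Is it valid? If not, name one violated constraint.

deburr and bend share a setup and run in the same shift — holds.
drill has to be done by shift 4 — holds.
deburr and weld are set up together (same shift) — holds.
weld is due by shift 3 — holds.

Yes, all constraints hold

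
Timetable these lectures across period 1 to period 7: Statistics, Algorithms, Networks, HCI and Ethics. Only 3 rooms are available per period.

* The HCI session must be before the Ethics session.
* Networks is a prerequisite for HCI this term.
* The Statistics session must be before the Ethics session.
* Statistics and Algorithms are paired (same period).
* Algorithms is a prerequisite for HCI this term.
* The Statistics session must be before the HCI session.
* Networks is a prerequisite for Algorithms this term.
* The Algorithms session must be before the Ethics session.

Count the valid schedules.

35

Splitting on Statistics: it can be period 2 (10), period 3 (12), period 4 (9), period 5 (4). Listing each branch's schedules as (Algorithms, Networks, HCI, Ethics) by period number:
Statistics=period 2: (2,1,3,4) (2,1,3,5) (2,1,3,6) (2,1,3,7) (2,1,4,5) (2,1,4,6) (2,1,4,7) (2,1,5,6) (2,1,5,7) (2,1,6,7) — 10.
Statistics=period 3: (3,1,4,5) (3,1,4,6) (3,1,4,7) (3,1,5,6) (3,1,5,7) (3,1,6,7) (3,2,4,5) (3,2,4,6) (3,2,4,7) (3,2,5,6) (3,2,5,7) (3,2,6,7) — 12.
Statistics=period 4: (4,1,5,6) (4,1,5,7) (4,1,6,7) (4,2,5,6) (4,2,5,7) (4,2,6,7) (4,3,5,6) (4,3,5,7) (4,3,6,7) — 9.
Statistics=period 5: (5,1,6,7) (5,2,6,7) (5,3,6,7) (5,4,6,7) — 4.
Summing: 10 + 12 + 9 + 4 = 35.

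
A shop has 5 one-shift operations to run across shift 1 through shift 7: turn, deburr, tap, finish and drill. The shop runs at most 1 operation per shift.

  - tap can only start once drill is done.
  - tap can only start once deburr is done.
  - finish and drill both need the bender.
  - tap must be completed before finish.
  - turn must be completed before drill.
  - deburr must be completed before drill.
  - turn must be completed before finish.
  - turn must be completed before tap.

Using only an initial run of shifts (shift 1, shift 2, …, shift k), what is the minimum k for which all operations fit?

The precedence chain requires at least 4 distinct shifts.
With at most 1 per shift and 5 operations, at least 5 shifts are needed.
5 works (last occupied shift: shift 5): for example tap=shift 4, drill=shift 3, turn=shift 1, deburr=shift 2, finish=shift 5.

5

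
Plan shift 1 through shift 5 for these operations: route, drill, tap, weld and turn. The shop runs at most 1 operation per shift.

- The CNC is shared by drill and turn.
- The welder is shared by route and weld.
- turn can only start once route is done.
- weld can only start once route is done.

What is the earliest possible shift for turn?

Precedence pushes turn to at least shift 2.
turn at shift 2 is achievable: turn -> shift 2, weld -> shift 3, drill -> shift 4, tap -> shift 5, route -> shift 1.

shift 2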